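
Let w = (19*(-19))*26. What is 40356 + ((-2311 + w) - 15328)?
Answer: 13331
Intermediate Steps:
w = -9386 (w = -361*26 = -9386)
40356 + ((-2311 + w) - 15328) = 40356 + ((-2311 - 9386) - 15328) = 40356 + (-11697 - 15328) = 40356 - 27025 = 13331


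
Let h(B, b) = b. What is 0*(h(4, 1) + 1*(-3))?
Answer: 0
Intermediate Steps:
0*(h(4, 1) + 1*(-3)) = 0*(1 + 1*(-3)) = 0*(1 - 3) = 0*(-2) = 0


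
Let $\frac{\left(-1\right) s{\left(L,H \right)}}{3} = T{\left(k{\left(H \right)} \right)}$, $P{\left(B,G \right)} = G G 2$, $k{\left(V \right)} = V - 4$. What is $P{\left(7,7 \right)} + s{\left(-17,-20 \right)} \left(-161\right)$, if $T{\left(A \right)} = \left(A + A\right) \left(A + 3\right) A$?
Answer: $-11684638$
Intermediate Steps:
$k{\left(V \right)} = -4 + V$
$P{\left(B,G \right)} = 2 G^{2}$ ($P{\left(B,G \right)} = G^{2} \cdot 2 = 2 G^{2}$)
$T{\left(A \right)} = 2 A^{2} \left(3 + A\right)$ ($T{\left(A \right)} = 2 A \left(3 + A\right) A = 2 A^{2} \left(3 + A\right)$)
$s{\left(L,H \right)} = - 6 \left(-4 + H\right)^{2} \left(-1 + H\right)$ ($s{\left(L,H \right)} = - 3 \cdot 2 \left(-4 + H\right)^{2} \left(3 + \left(-4 + H\right)\right) = - 3 \cdot 2 \left(-4 + H\right)^{2} \left(-1 + H\right) = - 6 \left(-4 + H\right)^{2} \left(-1 + H\right)$)
$P{\left(7,7 \right)} + s{\left(-17,-20 \right)} \left(-161\right) = 2 \cdot 7^{2} + 6 \left(-4 - 20\right)^{2} \left(1 - -20\right) \left(-161\right) = 2 \cdot 49 + 6 \left(-24\right)^{2} \left(1 + 20\right) \left(-161\right) = 98 + 6 \cdot 576 \cdot 21 \left(-161\right) = 98 + 72576 \left(-161\right) = 98 - 11684736 = -11684638$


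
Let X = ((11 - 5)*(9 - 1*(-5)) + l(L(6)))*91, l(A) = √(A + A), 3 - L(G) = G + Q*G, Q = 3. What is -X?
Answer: -7644 - 91*I*√42 ≈ -7644.0 - 589.75*I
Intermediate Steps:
L(G) = 3 - 4*G (L(G) = 3 - (G + 3*G) = 3 - 4*G)
l(A) = √2*√A (l(A) = √(2*A) = √2*√A)
X = 7644 + 91*I*√42 (X = ((11 - 5)*(9 - 1*(-5)) + √2*√(3 - 4*6))*91 = (6*(9 + 5) + √2*√(3 - 24))*91 = (6*14 + √2*√(-21))*91 = (84 + √2*(I*√21))*91 = (84 + I*√42)*91 = 7644 + 91*I*√42 ≈ 7644.0 + 589.75*I)
-X = -(7644 + 91*I*√42) = -7644 - 91*I*√42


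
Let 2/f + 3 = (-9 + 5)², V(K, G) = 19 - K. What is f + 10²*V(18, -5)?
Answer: 1302/13 ≈ 100.15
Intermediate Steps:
f = 2/13 (f = 2/(-3 + (-9 + 5)²) = 2/(-3 + (-4)²) = 2/(-3 + 16) = 2/13 ≈ 0.15385)
f + 10²*V(18, -5) = 2/13 + 10²*(19 - 1*18) = 2/13 + 100*(19 - 18) = 2/13 + 100*1 = 2/13 + 100 = 1302/13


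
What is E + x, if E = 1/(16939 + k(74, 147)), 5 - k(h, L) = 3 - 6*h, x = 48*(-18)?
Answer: -15020639/17385 ≈ -864.00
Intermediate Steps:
x = -864
k(h, L) = 2 + 6*h (k(h, L) = 5 - (3 - 6*h) = 5 + (-3 + 6*h) = 2 + 6*h)
E = 1/17385 (E = 1/(16939 + (2 + 6*74)) = 1/(16939 + (2 + 444)) = 1/(16939 + 446) = 1/17385 ≈ 5.7521e-5)
E + x = 1/17385 - 864 = -15020639/17385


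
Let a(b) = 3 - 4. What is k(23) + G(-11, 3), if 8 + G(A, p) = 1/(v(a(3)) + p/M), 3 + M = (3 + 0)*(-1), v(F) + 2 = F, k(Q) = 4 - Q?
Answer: -191/7 ≈ -27.286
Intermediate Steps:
a(b) = -1
v(F) = -2 + F
M = -6 (M = -3 + (3 + 0)*(-1) = -3 + 3*(-1) = -3 - 3 = -6)
G(A, p) = -8 + 1/(-3 - p/6) (G(A, p) = -8 + 1/((-2 - 1) + p/(-6)) = -8 + 1/(-3 + p*(-⅙)) = -8 + 1/(-3 - p/6))
k(23) + G(-11, 3) = (4 - 1*23) + 2*(-75 - 4*3)/(18 + 3) = (4 - 23) + 2*(-75 - 12)/21 = -19 + 2*(1/21)*(-87) = -19 - 58/7 = -191/7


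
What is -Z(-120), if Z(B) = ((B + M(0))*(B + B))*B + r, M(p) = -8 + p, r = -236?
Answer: 3686636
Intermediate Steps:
Z(B) = -236 + 2*B²*(-8 + B) (Z(B) = ((B + (-8 + 0))*(B + B))*B - 236 = ((B - 8)*(2*B))*B - 236 = ((-8 + B)*(2*B))*B - 236 = (2*B*(-8 + B))*B - 236 = 2*B²*(-8 + B) - 236 = -236 + 2*B²*(-8 + B))
-Z(-120) = -(-236 - 16*(-120)² + 2*(-120)³) = -(-236 - 16*14400 + 2*(-1728000)) = -(-236 - 230400 - 3456000) = -1*(-3686636) = 3686636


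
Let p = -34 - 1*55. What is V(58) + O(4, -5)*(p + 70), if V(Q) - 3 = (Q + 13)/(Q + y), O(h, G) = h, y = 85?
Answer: -10368/143 ≈ -72.504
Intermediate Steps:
V(Q) = 3 + (13 + Q)/(85 + Q) (V(Q) = 3 + (Q + 13)/(Q + 85) = 3 + (13 + Q)/(85 + Q))
p = -89 (p = -34 - 55 = -89)
V(58) + O(4, -5)*(p + 70) = 4*(67 + 58)/(85 + 58) + 4*(-89 + 70) = 4*125/143 + 4*(-19) = 4*(1/143)*125 - 76 = 500/143 - 76 = -10368/143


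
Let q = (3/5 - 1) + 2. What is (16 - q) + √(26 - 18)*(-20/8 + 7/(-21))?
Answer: 72/5 - 17*√2/3 ≈ 6.3861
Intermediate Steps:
q = 8/5 (q = (3*(⅕) - 1) + 2 = (⅗ - 1) + 2 = -⅖ + 2 = 8/5 ≈ 1.6000)
(16 - q) + √(26 - 18)*(-20/8 + 7/(-21)) = (16 - 1*8/5) + √(26 - 18)*(-20/8 + 7/(-21)) = (16 - 8/5) + √8*(-20*⅛ + 7*(-1/21)) = 72/5 + (2*√2)*(-5/2 - ⅓) = 72/5 + (2*√2)*(-17/6) = 72/5 - 17*√2/3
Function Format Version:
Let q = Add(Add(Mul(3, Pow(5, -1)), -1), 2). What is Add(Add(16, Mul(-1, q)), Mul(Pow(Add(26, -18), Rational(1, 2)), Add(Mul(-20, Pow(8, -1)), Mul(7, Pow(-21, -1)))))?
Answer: Add(Rational(72, 5), Mul(Rational(-17, 3), Pow(2, Rational(1, 2)))) ≈ 6.3861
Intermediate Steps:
q = Rational(8, 5) (q = Add(Add(Mul(3, Rational(1, 5)), -1), 2) = Add(Add(Rational(3, 5), -1), 2) = Add(Rational(-2, 5), 2) = Rational(8, 5) ≈ 1.6000)
Add(Add(16, Mul(-1, q)), Mul(Pow(Add(26, -18), Rational(1, 2)), Add(Mul(-20, Pow(8, -1)), Mul(7, Pow(-21, -1))))) = Add(Add(16, Mul(-1, Rational(8, 5))), Mul(Pow(Add(26, -18), Rational(1, 2)), Add(Mul(-20, Pow(8, -1)), Mul(7, Pow(-21, -1))))) = Add(Add(16, Rational(-8, 5)), Mul(Pow(8, Rational(1, 2)), Add(Mul(-20, Rational(1, 8)), Mul(7, Rational(-1, 21))))) = Add(Rational(72, 5), Mul(Mul(2, Pow(2, Rational(1, 2))), Add(Rational(-5, 2), Rational(-1, 3)))) = Add(Rational(72, 5), Mul(Mul(2, Pow(2, Rational(1, 2))), Rational(-17, 6))) = Add(Rational(72, 5), Mul(Rational(-17, 3), Pow(2, Rational(1, 2))))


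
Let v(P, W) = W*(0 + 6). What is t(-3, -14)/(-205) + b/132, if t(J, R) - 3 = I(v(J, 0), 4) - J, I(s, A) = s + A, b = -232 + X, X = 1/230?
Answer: -2248439/1244760 ≈ -1.8063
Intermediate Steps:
X = 1/230 ≈ 0.0043478
b = -53359/230 (b = -232 + 1/230 = -53359/230 ≈ -232.00)
v(P, W) = 6*W (v(P, W) = W*6 = 6*W)
I(s, A) = A + s
t(J, R) = 7 - J (t(J, R) = 3 + ((4 + 6*0) - J) = 3 + ((4 + 0) - J) = 3 + (4 - J) = 7 - J)
t(-3, -14)/(-205) + b/132 = (7 - 1*(-3))/(-205) - 53359/230/132 = (7 + 3)*(-1/205) - 53359/230*1/132 = 10*(-1/205) - 53359/30360 = -2/41 - 53359/30360 = -2248439/1244760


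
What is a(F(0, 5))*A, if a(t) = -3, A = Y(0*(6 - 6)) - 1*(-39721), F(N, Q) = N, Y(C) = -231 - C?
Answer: -118470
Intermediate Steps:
A = 39490 (A = (-231 - 0*(6 - 6)) - 1*(-39721) = (-231 - 0*0) + 39721 = (-231 - 1*0) + 39721 = (-231 + 0) + 39721 = -231 + 39721 = 39490)
a(F(0, 5))*A = -3*39490 = -118470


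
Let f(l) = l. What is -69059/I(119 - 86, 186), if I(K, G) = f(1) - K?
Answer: 69059/32 ≈ 2158.1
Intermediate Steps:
I(K, G) = 1 - K
-69059/I(119 - 86, 186) = -69059/(1 - (119 - 86)) = -69059/(1 - 1*33) = -69059/(1 - 33) = -69059/(-32) = -69059*(-1/32) = 69059/32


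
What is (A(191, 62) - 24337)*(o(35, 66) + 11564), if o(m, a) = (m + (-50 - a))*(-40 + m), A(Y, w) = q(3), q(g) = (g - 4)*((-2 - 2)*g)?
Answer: -291145925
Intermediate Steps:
q(g) = -4*g*(-4 + g) (q(g) = (-4 + g)*(-4*g) = -4*g*(-4 + g))
A(Y, w) = 12 (A(Y, w) = 4*3*(4 - 1*3) = 4*3*(4 - 3) = 4*3*1 = 12)
o(m, a) = (-40 + m)*(-50 + m - a) (o(m, a) = (-50 + m - a)*(-40 + m) = (-40 + m)*(-50 + m - a))
(A(191, 62) - 24337)*(o(35, 66) + 11564) = (12 - 24337)*((2000 + 35² - 90*35 + 40*66 - 1*66*35) + 11564) = -24325*((2000 + 1225 - 3150 + 2640 - 2310) + 11564) = -24325*(405 + 11564) = -24325*11969 = -291145925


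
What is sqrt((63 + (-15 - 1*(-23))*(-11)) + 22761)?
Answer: 28*sqrt(29) ≈ 150.78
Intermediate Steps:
sqrt((63 + (-15 - 1*(-23))*(-11)) + 22761) = sqrt((63 + (-15 + 23)*(-11)) + 22761) = sqrt((63 + 8*(-11)) + 22761) = sqrt((63 - 88) + 22761) = sqrt(-25 + 22761) = sqrt(22736) = 28*sqrt(29)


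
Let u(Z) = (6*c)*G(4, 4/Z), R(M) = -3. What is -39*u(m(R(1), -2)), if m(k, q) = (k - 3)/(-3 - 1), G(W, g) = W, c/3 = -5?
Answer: 14040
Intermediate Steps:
c = -15 (c = 3*(-5) = -15)
m(k, q) = ¾ - k/4 (m(k, q) = (-3 + k)/(-4) = (-3 + k)*(-¼) = ¾ - k/4)
u(Z) = -360 (u(Z) = (6*(-15))*4 = -90*4 = -360)
-39*u(m(R(1), -2)) = -39*(-360) = 14040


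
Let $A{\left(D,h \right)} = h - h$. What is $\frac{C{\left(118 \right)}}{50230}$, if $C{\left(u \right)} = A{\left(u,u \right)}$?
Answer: $0$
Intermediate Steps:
$A{\left(D,h \right)} = 0$
$C{\left(u \right)} = 0$
$\frac{C{\left(118 \right)}}{50230} = \frac{0}{50230} = 0 \cdot \frac{1}{50230} = 0$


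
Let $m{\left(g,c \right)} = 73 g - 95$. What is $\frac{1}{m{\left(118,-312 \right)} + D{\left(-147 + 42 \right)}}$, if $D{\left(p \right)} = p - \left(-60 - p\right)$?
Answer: $\frac{1}{8369} \approx 0.00011949$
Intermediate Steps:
$D{\left(p \right)} = 60 + 2 p$ ($D{\left(p \right)} = p + \left(60 + p\right) = 60 + 2 p$)
$m{\left(g,c \right)} = -95 + 73 g$
$\frac{1}{m{\left(118,-312 \right)} + D{\left(-147 + 42 \right)}} = \frac{1}{\left(-95 + 73 \cdot 118\right) + \left(60 + 2 \left(-147 + 42\right)\right)} = \frac{1}{\left(-95 + 8614\right) + \left(60 + 2 \left(-105\right)\right)} = \frac{1}{8519 + \left(60 - 210\right)} = \frac{1}{8519 - 150} = \frac{1}{8369}$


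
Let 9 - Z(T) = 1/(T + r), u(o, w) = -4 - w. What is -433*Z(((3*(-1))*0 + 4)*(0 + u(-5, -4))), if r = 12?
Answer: -46331/12 ≈ -3860.9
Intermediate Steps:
Z(T) = 9 - 1/(12 + T) (Z(T) = 9 - 1/(T + 12) = 9 - 1/(12 + T))
-433*Z(((3*(-1))*0 + 4)*(0 + u(-5, -4))) = -433*(107 + 9*(((3*(-1))*0 + 4)*(0 + (-4 - 1*(-4)))))/(12 + ((3*(-1))*0 + 4)*(0 + (-4 - 1*(-4)))) = -433*(107 + 9*((-3*0 + 4)*(0 + (-4 + 4))))/(12 + (-3*0 + 4)*(0 + (-4 + 4))) = -433*(107 + 9*((0 + 4)*(0 + 0)))/(12 + (0 + 4)*(0 + 0)) = -433*(107 + 9*(4*0))/(12 + 4*0) = -433*(107 + 9*0)/(12 + 0) = -433*(107 + 0)/12 = -433*107/12 = -46331/12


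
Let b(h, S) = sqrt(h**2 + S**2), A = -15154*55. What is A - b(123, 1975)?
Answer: -833470 - sqrt(3915754) ≈ -8.3545e+5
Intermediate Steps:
A = -833470
b(h, S) = sqrt(S**2 + h**2)
A - b(123, 1975) = -833470 - sqrt(1975**2 + 123**2) = -833470 - sqrt(3900625 + 15129) = -833470 - sqrt(3915754)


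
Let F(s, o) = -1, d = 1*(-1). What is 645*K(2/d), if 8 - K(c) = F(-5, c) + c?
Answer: 7095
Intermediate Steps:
d = -1
K(c) = 9 - c (K(c) = 8 - (-1 + c) = 8 + (1 - c) = 9 - c)
645*K(2/d) = 645*(9 - 2/(-1)) = 645*(9 - 2*(-1)) = 645*(9 - 1*(-2)) = 645*(9 + 2) = 645*11 = 7095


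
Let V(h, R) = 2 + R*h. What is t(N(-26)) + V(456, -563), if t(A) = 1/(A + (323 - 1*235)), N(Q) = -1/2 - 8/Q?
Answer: -586105432/2283 ≈ -2.5673e+5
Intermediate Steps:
N(Q) = -½ - 8/Q (N(Q) = -1*½ - 8/Q = -½ - 8/Q)
t(A) = 1/(88 + A) (t(A) = 1/(A + (323 - 235)) = 1/(A + 88) = 1/(88 + A))
t(N(-26)) + V(456, -563) = 1/(88 + (½)*(-16 - 1*(-26))/(-26)) + (2 - 563*456) = 1/(88 + (½)*(-1/26)*(-16 + 26)) + (2 - 256728) = 1/(88 + (½)*(-1/26)*10) - 256726 = 1/(88 - 5/26) - 256726 = 1/(2283/26) - 256726 = 26/2283 - 256726 = -586105432/2283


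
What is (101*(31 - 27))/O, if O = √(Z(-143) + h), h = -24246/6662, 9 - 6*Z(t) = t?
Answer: 404*√2166352491/216787 ≈ 86.739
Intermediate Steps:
Z(t) = 3/2 - t/6
h = -12123/3331 (h = -24246*1/6662 = -12123/3331 ≈ -3.6394)
O = √2166352491/9993 (O = √((3/2 - ⅙*(-143)) - 12123/3331) = √((3/2 + 143/6) - 12123/3331) = √(76/3 - 12123/3331) = √(216787/9993) = √2166352491/9993 ≈ 4.6577)
(101*(31 - 27))/O = (101*(31 - 27))/((√2166352491/9993)) = (101*4)*(√2166352491/216787) = 404*(√2166352491/216787) = 404*√2166352491/216787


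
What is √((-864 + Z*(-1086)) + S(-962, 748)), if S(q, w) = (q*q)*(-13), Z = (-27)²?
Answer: I*√12823330 ≈ 3581.0*I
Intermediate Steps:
Z = 729
S(q, w) = -13*q² (S(q, w) = q²*(-13) = -13*q²)
√((-864 + Z*(-1086)) + S(-962, 748)) = √((-864 + 729*(-1086)) - 13*(-962)²) = √((-864 - 791694) - 13*925444) = √(-792558 - 12030772) = √(-12823330) = I*√12823330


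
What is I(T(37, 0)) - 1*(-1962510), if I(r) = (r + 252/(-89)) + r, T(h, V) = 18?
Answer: 174666342/89 ≈ 1.9625e+6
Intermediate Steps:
I(r) = -252/89 + 2*r (I(r) = (r + 252*(-1/89)) + r = (r - 252/89) + r = (-252/89 + r) + r = -252/89 + 2*r)
I(T(37, 0)) - 1*(-1962510) = (-252/89 + 2*18) - 1*(-1962510) = (-252/89 + 36) + 1962510 = 2952/89 + 1962510 = 174666342/89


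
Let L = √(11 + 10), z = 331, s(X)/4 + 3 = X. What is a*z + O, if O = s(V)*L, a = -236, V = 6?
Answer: -78116 + 12*√21 ≈ -78061.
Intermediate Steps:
s(X) = -12 + 4*X
L = √21 ≈ 4.5826
O = 12*√21 (O = (-12 + 4*6)*√21 = (-12 + 24)*√21 = 12*√21 ≈ 54.991)
a*z + O = -236*331 + 12*√21 = -78116 + 12*√21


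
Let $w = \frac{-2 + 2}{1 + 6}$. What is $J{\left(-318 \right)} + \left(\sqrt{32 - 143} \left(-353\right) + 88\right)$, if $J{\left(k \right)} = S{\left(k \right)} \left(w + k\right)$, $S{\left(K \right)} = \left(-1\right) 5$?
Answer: $1678 - 353 i \sqrt{111} \approx 1678.0 - 3719.1 i$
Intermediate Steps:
$w = 0$ ($w = \frac{0}{7} = 0 \cdot \frac{1}{7} = 0$)
$S{\left(K \right)} = -5$
$J{\left(k \right)} = - 5 k$ ($J{\left(k \right)} = - 5 \left(0 + k\right) = - 5 k$)
$J{\left(-318 \right)} + \left(\sqrt{32 - 143} \left(-353\right) + 88\right) = \left(-5\right) \left(-318\right) + \left(\sqrt{32 - 143} \left(-353\right) + 88\right) = 1590 + \left(\sqrt{-111} \left(-353\right) + 88\right) = 1590 + \left(i \sqrt{111} \left(-353\right) + 88\right) = 1590 + \left(- 353 i \sqrt{111} + 88\right) = 1590 + \left(88 - 353 i \sqrt{111}\right) = 1678 - 353 i \sqrt{111}$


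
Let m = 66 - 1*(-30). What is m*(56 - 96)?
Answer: -3840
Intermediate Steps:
m = 96 (m = 66 + 30 = 96)
m*(56 - 96) = 96*(56 - 96) = 96*(-40) = -3840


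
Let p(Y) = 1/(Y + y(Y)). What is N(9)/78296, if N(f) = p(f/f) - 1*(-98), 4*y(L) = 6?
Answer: 123/97870 ≈ 0.0012568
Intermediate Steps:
y(L) = 3/2 (y(L) = (1/4)*6 = 3/2)
p(Y) = 1/(3/2 + Y) (p(Y) = 1/(Y + 3/2) = 1/(3/2 + Y))
N(f) = 492/5 (N(f) = 2/(3 + 2*(f/f)) - 1*(-98) = 2/(3 + 2*1) + 98 = 2/(3 + 2) + 98 = 2/5 + 98 = 492/5)
N(9)/78296 = (492/5)/78296 = (492/5)*(1/78296) = 123/97870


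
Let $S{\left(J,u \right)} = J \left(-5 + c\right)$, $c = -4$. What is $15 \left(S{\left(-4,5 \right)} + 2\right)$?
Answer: $570$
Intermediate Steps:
$S{\left(J,u \right)} = - 9 J$ ($S{\left(J,u \right)} = J \left(-5 - 4\right) = J \left(-9\right) = - 9 J$)
$15 \left(S{\left(-4,5 \right)} + 2\right) = 15 \left(\left(-9\right) \left(-4\right) + 2\right) = 15 \left(36 + 2\right) = 15 \cdot 38 = 570$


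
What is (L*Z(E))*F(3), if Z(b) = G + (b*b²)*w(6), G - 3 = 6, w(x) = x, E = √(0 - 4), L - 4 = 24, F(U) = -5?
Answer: -1260 + 6720*I ≈ -1260.0 + 6720.0*I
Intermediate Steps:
L = 28 (L = 4 + 24 = 28)
E = 2*I (E = √(-4) = 2*I ≈ 2.0*I)
G = 9 (G = 3 + 6 = 9)
Z(b) = 9 + 6*b³ (Z(b) = 9 + (b*b²)*6 = 9 + b³*6 = 9 + 6*b³)
(L*Z(E))*F(3) = (28*(9 + 6*(2*I)³))*(-5) = (28*(9 + 6*(-8*I)))*(-5) = (28*(9 - 48*I))*(-5) = (252 - 1344*I)*(-5) = -1260 + 6720*I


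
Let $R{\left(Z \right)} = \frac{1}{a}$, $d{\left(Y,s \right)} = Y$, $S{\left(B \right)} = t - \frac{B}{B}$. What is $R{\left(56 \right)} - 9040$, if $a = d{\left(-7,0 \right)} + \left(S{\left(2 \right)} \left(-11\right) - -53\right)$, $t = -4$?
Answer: $- \frac{913039}{101} \approx -9040.0$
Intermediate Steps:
$S{\left(B \right)} = -5$ ($S{\left(B \right)} = -4 - \frac{B}{B} = -4 - 1 = -5$)
$a = 101$ ($a = -7 - -108 = -7 + \left(55 + 53\right) = -7 + 108 = 101$)
$R{\left(Z \right)} = \frac{1}{101}$
$R{\left(56 \right)} - 9040 = \frac{1}{101} - 9040 = - \frac{913039}{101}$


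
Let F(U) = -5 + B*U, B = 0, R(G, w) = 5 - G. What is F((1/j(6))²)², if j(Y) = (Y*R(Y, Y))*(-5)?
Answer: 25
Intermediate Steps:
j(Y) = -5*Y*(5 - Y) (j(Y) = (Y*(5 - Y))*(-5) = -5*Y*(5 - Y))
F(U) = -5 (F(U) = -5 + 0*U = -5 + 0 = -5)
F((1/j(6))²)² = (-5)² = 25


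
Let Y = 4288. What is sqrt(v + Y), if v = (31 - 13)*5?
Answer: sqrt(4378) ≈ 66.167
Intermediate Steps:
v = 90 (v = 18*5 = 90)
sqrt(v + Y) = sqrt(90 + 4288) = sqrt(4378)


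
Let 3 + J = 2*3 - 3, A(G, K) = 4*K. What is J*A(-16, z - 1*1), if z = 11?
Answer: 0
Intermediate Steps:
J = 0 (J = -3 + (2*3 - 3) = -3 + (6 - 3) = -3 + 3 = 0)
J*A(-16, z - 1*1) = 0*(4*(11 - 1*1)) = 0*(4*(11 - 1)) = 0*(4*10) = 0*40 = 0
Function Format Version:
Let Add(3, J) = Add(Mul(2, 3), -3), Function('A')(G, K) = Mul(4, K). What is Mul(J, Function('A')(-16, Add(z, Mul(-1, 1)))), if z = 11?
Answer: 0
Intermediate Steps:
J = 0 (J = Add(-3, Add(Mul(2, 3), -3)) = Add(-3, Add(6, -3)) = Add(-3, 3) = 0)
Mul(J, Function('A')(-16, Add(z, Mul(-1, 1)))) = Mul(0, Mul(4, Add(11, Mul(-1, 1)))) = Mul(0, Mul(4, Add(11, -1))) = Mul(0, Mul(4, 10)) = Mul(0, 40) = 0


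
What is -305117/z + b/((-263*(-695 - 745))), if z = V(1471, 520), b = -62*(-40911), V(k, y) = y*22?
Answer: -45071123/2256540 ≈ -19.974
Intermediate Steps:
V(k, y) = 22*y
b = 2536482
z = 11440 (z = 22*520 = 11440)
-305117/z + b/((-263*(-695 - 745))) = -305117/11440 + 2536482/((-263*(-695 - 745))) = -305117*1/11440 + 2536482/((-263*(-1440))) = -305117/11440 + 2536482/378720 = -305117/11440 + 2536482*(1/378720) = -305117/11440 + 422747/63120 = -45071123/2256540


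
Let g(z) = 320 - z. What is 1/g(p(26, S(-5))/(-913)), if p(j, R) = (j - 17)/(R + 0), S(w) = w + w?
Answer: 9130/2921591 ≈ 0.0031250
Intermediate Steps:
S(w) = 2*w
p(j, R) = (-17 + j)/R
1/g(p(26, S(-5))/(-913)) = 1/(320 - (-17 + 26)/((2*(-5)))/(-913)) = 1/(320 - 9/(-10)*(-1)/913) = 1/(320 - (-1/10*9)*(-1)/913) = 1/(320 - (-9)*(-1)/(10*913)) = 1/(320 - 1*9/9130) = 1/(320 - 9/9130) = 1/(2921591/9130) = 9130/2921591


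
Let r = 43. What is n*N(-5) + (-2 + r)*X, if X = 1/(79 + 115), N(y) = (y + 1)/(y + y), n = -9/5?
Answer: -2467/4850 ≈ -0.50866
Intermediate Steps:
n = -9/5 (n = -9*⅕ = -9/5 ≈ -1.8000)
N(y) = (1 + y)/(2*y) (N(y) = (1 + y)/((2*y)) = (1 + y)*(1/(2*y)) = (1 + y)/(2*y))
X = 1/194 ≈ 0.0051546
n*N(-5) + (-2 + r)*X = -9*(1 - 5)/(10*(-5)) + (-2 + 43)*(1/194) = -9*(-1)*(-4)/(10*5) + 41*(1/194) = -9/5*⅖ + 41/194 = -18/25 + 41/194 = -2467/4850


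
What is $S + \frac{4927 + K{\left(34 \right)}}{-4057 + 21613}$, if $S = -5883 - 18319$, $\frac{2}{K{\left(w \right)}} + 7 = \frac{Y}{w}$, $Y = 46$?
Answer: $- \frac{20394498497}{842688} \approx -24202.0$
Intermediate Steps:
$K{\left(w \right)} = \frac{2}{-7 + \frac{46}{w}}$
$S = -24202$
$S + \frac{4927 + K{\left(34 \right)}}{-4057 + 21613} = -24202 + \frac{4927 - \frac{68}{-46 + 7 \cdot 34}}{-4057 + 21613} = -24202 + \frac{4927 - \frac{68}{-46 + 238}}{17556} = -24202 + \left(4927 - \frac{68}{192}\right) \frac{1}{17556} = -24202 + \left(4927 - 68 \cdot \frac{1}{192}\right) \frac{1}{17556} = -24202 + \left(4927 - \frac{17}{48}\right) \frac{1}{17556} = -24202 + \frac{236479}{48} \cdot \frac{1}{17556} = -24202 + \frac{236479}{842688} = - \frac{20394498497}{842688}$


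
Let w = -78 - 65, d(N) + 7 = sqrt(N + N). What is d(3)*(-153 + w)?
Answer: 2072 - 296*sqrt(6) ≈ 1347.0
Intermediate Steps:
d(N) = -7 + sqrt(2)*sqrt(N) (d(N) = -7 + sqrt(N + N) = -7 + sqrt(2*N) = -7 + sqrt(2)*sqrt(N))
w = -143
d(3)*(-153 + w) = (-7 + sqrt(2)*sqrt(3))*(-153 - 143) = (-7 + sqrt(6))*(-296) = 2072 - 296*sqrt(6)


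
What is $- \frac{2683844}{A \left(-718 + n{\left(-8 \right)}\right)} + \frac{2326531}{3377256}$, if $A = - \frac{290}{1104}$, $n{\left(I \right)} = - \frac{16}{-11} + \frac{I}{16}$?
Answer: $- \frac{110068237444219091}{7725050943000} \approx -14248.0$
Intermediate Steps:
$n{\left(I \right)} = \frac{16}{11} + \frac{I}{16}$ ($n{\left(I \right)} = \left(-16\right) \left(- \frac{1}{11}\right) + I \frac{1}{16} = \frac{16}{11} + \frac{I}{16}$)
$A = - \frac{145}{552}$ ($A = \left(-290\right) \frac{1}{1104} = - \frac{145}{552} \approx -0.26268$)
$- \frac{2683844}{A \left(-718 + n{\left(-8 \right)}\right)} + \frac{2326531}{3377256} = - \frac{2683844}{\left(- \frac{145}{552}\right) \left(-718 + \left(\frac{16}{11} + \frac{1}{16} \left(-8\right)\right)\right)} + \frac{2326531}{3377256} = - \frac{2683844}{\left(- \frac{145}{552}\right) \left(-718 + \left(\frac{16}{11} - \frac{1}{2}\right)\right)} + 2326531 \cdot \frac{1}{3377256} = - \frac{2683844}{\left(- \frac{145}{552}\right) \left(-718 + \frac{21}{22}\right)} + \frac{2326531}{3377256} = - \frac{2683844}{\left(- \frac{145}{552}\right) \left(- \frac{15775}{22}\right)} + \frac{2326531}{3377256} = - \frac{2683844}{\frac{2287375}{12144}} + \frac{2326531}{3377256} = \left(-2683844\right) \frac{12144}{2287375} + \frac{2326531}{3377256} = - \frac{32592601536}{2287375} + \frac{2326531}{3377256} = - \frac{110068237444219091}{7725050943000}$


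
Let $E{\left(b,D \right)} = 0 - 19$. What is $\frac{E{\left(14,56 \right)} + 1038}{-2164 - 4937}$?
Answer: $- \frac{1019}{7101} \approx -0.1435$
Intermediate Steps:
$E{\left(b,D \right)} = -19$ ($E{\left(b,D \right)} = 0 - 19 = -19$)
$\frac{E{\left(14,56 \right)} + 1038}{-2164 - 4937} = \frac{-19 + 1038}{-2164 - 4937} = \frac{1019}{-7101} = 1019 \left(- \frac{1}{7101}\right) = - \frac{1019}{7101}$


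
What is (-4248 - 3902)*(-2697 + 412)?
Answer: 18622750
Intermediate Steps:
(-4248 - 3902)*(-2697 + 412) = -8150*(-2285) = 18622750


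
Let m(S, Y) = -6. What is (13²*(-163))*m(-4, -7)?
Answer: 165282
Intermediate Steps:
(13²*(-163))*m(-4, -7) = (13²*(-163))*(-6) = (169*(-163))*(-6) = -27547*(-6) = 165282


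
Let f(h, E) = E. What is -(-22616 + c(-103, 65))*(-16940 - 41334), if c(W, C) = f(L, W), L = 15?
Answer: -1323927006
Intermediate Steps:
c(W, C) = W
-(-22616 + c(-103, 65))*(-16940 - 41334) = -(-22616 - 103)*(-16940 - 41334) = -(-22719)*(-58274) = -1*1323927006 = -1323927006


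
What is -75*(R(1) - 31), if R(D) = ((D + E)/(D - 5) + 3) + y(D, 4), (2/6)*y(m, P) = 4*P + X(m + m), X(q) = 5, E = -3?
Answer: -5325/2 ≈ -2662.5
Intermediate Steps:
y(m, P) = 15 + 12*P (y(m, P) = 3*(4*P + 5) = 3*(5 + 4*P) = 15 + 12*P)
R(D) = 66 + (-3 + D)/(-5 + D) (R(D) = ((D - 3)/(D - 5) + 3) + (15 + 12*4) = ((-3 + D)/(-5 + D) + 3) + (15 + 48) = ((-3 + D)/(-5 + D) + 3) + 63 = (3 + (-3 + D)/(-5 + D)) + 63 = 66 + (-3 + D)/(-5 + D))
-75*(R(1) - 31) = -75*((-333 + 67*1)/(-5 + 1) - 31) = -75*((-333 + 67)/(-4) - 31) = -75*(-1/4*(-266) - 31) = -75*(133/2 - 31) = -75*71/2 = -5325/2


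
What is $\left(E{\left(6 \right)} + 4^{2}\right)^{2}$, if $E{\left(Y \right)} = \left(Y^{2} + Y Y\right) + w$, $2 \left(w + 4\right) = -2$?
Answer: $6889$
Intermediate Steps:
$w = -5$ ($w = -4 + \frac{1}{2} \left(-2\right) = -4 - 1 = -5$)
$E{\left(Y \right)} = -5 + 2 Y^{2}$ ($E{\left(Y \right)} = \left(Y^{2} + Y Y\right) - 5 = \left(Y^{2} + Y^{2}\right) - 5 = 2 Y^{2} - 5 = -5 + 2 Y^{2}$)
$\left(E{\left(6 \right)} + 4^{2}\right)^{2} = \left(\left(-5 + 2 \cdot 6^{2}\right) + 4^{2}\right)^{2} = \left(\left(-5 + 2 \cdot 36\right) + 16\right)^{2} = \left(\left(-5 + 72\right) + 16\right)^{2} = \left(67 + 16\right)^{2} = 83^{2} = 6889$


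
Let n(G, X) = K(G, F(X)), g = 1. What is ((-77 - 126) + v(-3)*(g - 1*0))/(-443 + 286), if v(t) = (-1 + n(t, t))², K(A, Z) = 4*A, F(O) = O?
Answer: 34/157 ≈ 0.21656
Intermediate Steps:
n(G, X) = 4*G
v(t) = (-1 + 4*t)²
((-77 - 126) + v(-3)*(g - 1*0))/(-443 + 286) = ((-77 - 126) + (-1 + 4*(-3))²*(1 - 1*0))/(-443 + 286) = (-203 + (-1 - 12)²*(1 + 0))/(-157) = (-203 + (-13)²*1)*(-1/157) = (-203 + 169*1)*(-1/157) = (-203 + 169)*(-1/157) = -34*(-1/157) = 34/157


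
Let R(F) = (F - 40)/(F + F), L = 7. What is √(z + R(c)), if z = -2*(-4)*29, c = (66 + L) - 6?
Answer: 7*√85090/134 ≈ 15.238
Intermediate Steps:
c = 67 (c = (66 + 7) - 6 = 73 - 6 = 67)
z = 232 (z = 8*29 = 232)
R(F) = (-40 + F)/(2*F) (R(F) = (-40 + F)/((2*F)) = (-40 + F)*(1/(2*F)) = (-40 + F)/(2*F))
√(z + R(c)) = √(232 + (½)*(-40 + 67)/67) = √(232 + (½)*(1/67)*27) = √(232 + 27/134) = √(31115/134) = 7*√85090/134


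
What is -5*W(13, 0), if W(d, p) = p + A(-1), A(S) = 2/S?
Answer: 10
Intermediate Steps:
W(d, p) = -2 + p (W(d, p) = p + 2/(-1) = p + 2*(-1) = p - 2 = -2 + p)
-5*W(13, 0) = -5*(-2 + 0) = -5*(-2) = 10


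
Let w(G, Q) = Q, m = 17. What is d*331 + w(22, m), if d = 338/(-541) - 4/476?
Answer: -12398110/64379 ≈ -192.58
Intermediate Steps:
d = -40763/64379 (d = 338*(-1/541) - 4*1/476 = -338/541 - 1/119 = -40763/64379 ≈ -0.63317)
d*331 + w(22, m) = -40763/64379*331 + 17 = -13492553/64379 + 17 = -12398110/64379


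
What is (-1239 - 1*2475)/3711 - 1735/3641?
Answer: -6653753/4503917 ≈ -1.4773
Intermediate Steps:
(-1239 - 1*2475)/3711 - 1735/3641 = (-1239 - 2475)*(1/3711) - 1735*1/3641 = -3714*1/3711 - 1735/3641 = -1238/1237 - 1735/3641 = -6653753/4503917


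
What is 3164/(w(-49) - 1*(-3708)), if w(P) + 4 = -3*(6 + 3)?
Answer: 3164/3677 ≈ 0.86048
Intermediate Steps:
w(P) = -31 (w(P) = -4 - 3*(6 + 3) = -4 - 3*9 = -4 - 27 = -31)
3164/(w(-49) - 1*(-3708)) = 3164/(-31 - 1*(-3708)) = 3164/(-31 + 3708) = 3164/3677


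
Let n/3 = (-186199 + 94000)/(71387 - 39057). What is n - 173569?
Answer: -5611762367/32330 ≈ -1.7358e+5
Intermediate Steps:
n = -276597/32330 (n = 3*((-186199 + 94000)/(71387 - 39057)) = 3*(-92199/32330) = -276597/32330 ≈ -8.5554)
n - 173569 = -276597/32330 - 173569 = -5611762367/32330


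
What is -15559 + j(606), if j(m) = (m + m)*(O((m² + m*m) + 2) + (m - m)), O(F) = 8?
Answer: -5863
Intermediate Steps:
j(m) = 16*m (j(m) = (m + m)*(8 + (m - m)) = (2*m)*(8 + 0) = (2*m)*8 = 16*m)
-15559 + j(606) = -15559 + 16*606 = -15559 + 9696 = -5863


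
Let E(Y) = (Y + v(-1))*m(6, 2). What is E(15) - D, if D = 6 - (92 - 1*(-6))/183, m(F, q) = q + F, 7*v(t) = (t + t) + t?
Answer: 142328/1281 ≈ 111.11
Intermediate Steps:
v(t) = 3*t/7 (v(t) = ((t + t) + t)/7 = (2*t + t)/7 = (3*t)/7 = 3*t/7)
m(F, q) = F + q
E(Y) = -24/7 + 8*Y (E(Y) = (Y + (3/7)*(-1))*(6 + 2) = (Y - 3/7)*8 = (-3/7 + Y)*8 = -24/7 + 8*Y)
D = 1000/183 (D = 6 - (92 + 6)/183 = 6 - 98/183 = 1000/183 ≈ 5.4645)
E(15) - D = (-24/7 + 8*15) - 1*1000/183 = (-24/7 + 120) - 1000/183 = 816/7 - 1000/183 = 142328/1281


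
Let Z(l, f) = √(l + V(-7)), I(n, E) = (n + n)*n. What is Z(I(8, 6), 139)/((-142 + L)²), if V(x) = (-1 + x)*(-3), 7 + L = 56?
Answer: 2*√38/8649 ≈ 0.0014255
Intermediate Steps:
L = 49 (L = -7 + 56 = 49)
I(n, E) = 2*n² (I(n, E) = (2*n)*n = 2*n²)
V(x) = 3 - 3*x
Z(l, f) = √(24 + l) (Z(l, f) = √(l + (3 - 3*(-7))) = √(l + (3 + 21)) = √(l + 24) = √(24 + l))
Z(I(8, 6), 139)/((-142 + L)²) = √(24 + 2*8²)/((-142 + 49)²) = √(24 + 2*64)/((-93)²) = √(24 + 128)/8649 = √152*(1/8649) = (2*√38)*(1/8649) = 2*√38/8649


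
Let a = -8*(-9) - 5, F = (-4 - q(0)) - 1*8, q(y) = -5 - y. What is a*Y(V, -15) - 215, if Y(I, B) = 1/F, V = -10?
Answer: -1572/7 ≈ -224.57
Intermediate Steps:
F = -7 (F = (-4 - (-5 - 1*0)) - 1*8 = (-4 - (-5 + 0)) - 8 = (-4 - 1*(-5)) - 8 = (-4 + 5) - 8 = 1 - 8 = -7)
Y(I, B) = -⅐ (Y(I, B) = 1/(-7) = -⅐)
a = 67 (a = 72 - 5 = 67)
a*Y(V, -15) - 215 = 67*(-⅐) - 215 = -67/7 - 215 = -1572/7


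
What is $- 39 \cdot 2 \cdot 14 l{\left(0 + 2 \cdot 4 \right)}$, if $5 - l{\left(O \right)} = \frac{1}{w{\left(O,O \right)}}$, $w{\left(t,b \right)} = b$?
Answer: $- \frac{10647}{2} \approx -5323.5$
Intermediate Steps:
$l{\left(O \right)} = 5 - \frac{1}{O}$
$- 39 \cdot 2 \cdot 14 l{\left(0 + 2 \cdot 4 \right)} = - 39 \cdot 2 \cdot 14 \left(5 - \frac{1}{0 + 2 \cdot 4}\right) = \left(-39\right) 28 \left(5 - \frac{1}{0 + 8}\right) = - 1092 \left(5 - \frac{1}{8}\right) = \left(-1092\right) \frac{39}{8} = - \frac{10647}{2}$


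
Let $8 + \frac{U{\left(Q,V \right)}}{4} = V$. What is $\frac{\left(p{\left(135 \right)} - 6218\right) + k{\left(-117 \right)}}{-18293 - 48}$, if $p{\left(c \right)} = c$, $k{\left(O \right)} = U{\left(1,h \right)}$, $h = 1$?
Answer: $\frac{6111}{18341} \approx 0.33319$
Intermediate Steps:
$U{\left(Q,V \right)} = -32 + 4 V$
$k{\left(O \right)} = -28$ ($k{\left(O \right)} = -32 + 4 \cdot 1 = -32 + 4 = -28$)
$\frac{\left(p{\left(135 \right)} - 6218\right) + k{\left(-117 \right)}}{-18293 - 48} = \frac{\left(135 - 6218\right) - 28}{-18293 - 48} = \frac{\left(135 - 6218\right) - 28}{-18341} = \left(-6083 - 28\right) \left(- \frac{1}{18341}\right) = \left(-6111\right) \left(- \frac{1}{18341}\right) = \frac{6111}{18341}$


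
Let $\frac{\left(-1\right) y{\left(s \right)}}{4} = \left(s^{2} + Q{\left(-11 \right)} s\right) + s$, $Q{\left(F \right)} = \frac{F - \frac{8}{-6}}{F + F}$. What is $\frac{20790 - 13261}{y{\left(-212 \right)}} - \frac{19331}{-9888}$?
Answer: $\frac{13930981219}{7282917408} \approx 1.9128$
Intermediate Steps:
$Q{\left(F \right)} = \frac{\frac{4}{3} + F}{2 F}$ ($Q{\left(F \right)} = \frac{F - - \frac{4}{3}}{2 F} = \left(F + \frac{4}{3}\right) \frac{1}{2 F} = \left(\frac{4}{3} + F\right) \frac{1}{2 F} = \frac{\frac{4}{3} + F}{2 F}$)
$y{\left(s \right)} = - 4 s^{2} - \frac{190 s}{33}$ ($y{\left(s \right)} = - 4 \left(\left(s^{2} + \frac{4 + 3 \left(-11\right)}{6 \left(-11\right)} s\right) + s\right) = - 4 \left(\left(s^{2} + \frac{1}{6} \left(- \frac{1}{11}\right) \left(4 - 33\right) s\right) + s\right) = - 4 \left(\left(s^{2} + \frac{1}{6} \left(- \frac{1}{11}\right) \left(-29\right) s\right) + s\right) = - 4 \left(\left(s^{2} + \frac{29 s}{66}\right) + s\right) = - 4 \left(s^{2} + \frac{95 s}{66}\right) = - 4 s^{2} - \frac{190 s}{33}$)
$\frac{20790 - 13261}{y{\left(-212 \right)}} - \frac{19331}{-9888} = \frac{20790 - 13261}{\left(- \frac{2}{33}\right) \left(-212\right) \left(95 + 66 \left(-212\right)\right)} - \frac{19331}{-9888} = \frac{7529}{\left(- \frac{2}{33}\right) \left(-212\right) \left(95 - 13992\right)} - - \frac{19331}{9888} = \frac{7529}{\left(- \frac{2}{33}\right) \left(-212\right) \left(-13897\right)} + \frac{19331}{9888} = \frac{7529}{- \frac{5892328}{33}} + \frac{19331}{9888} = 7529 \left(- \frac{33}{5892328}\right) + \frac{19331}{9888} = - \frac{248457}{5892328} + \frac{19331}{9888} = \frac{13930981219}{7282917408}$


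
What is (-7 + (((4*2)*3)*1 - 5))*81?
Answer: 972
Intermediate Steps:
(-7 + (((4*2)*3)*1 - 5))*81 = (-7 + ((8*3)*1 - 5))*81 = (-7 + (24*1 - 5))*81 = (-7 + (24 - 5))*81 = (-7 + 19)*81 = 12*81 = 972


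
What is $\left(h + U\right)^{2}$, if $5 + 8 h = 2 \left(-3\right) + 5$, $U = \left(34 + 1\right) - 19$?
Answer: $\frac{3721}{16} \approx 232.56$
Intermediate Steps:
$U = 16$ ($U = 35 - 19 = 16$)
$h = - \frac{3}{4}$ ($h = - \frac{5}{8} + \frac{2 \left(-3\right) + 5}{8} = - \frac{5}{8} + \frac{-6 + 5}{8} = - \frac{5}{8} + \frac{1}{8} \left(-1\right) = - \frac{5}{8} - \frac{1}{8} = - \frac{3}{4} \approx -0.75$)
$\left(h + U\right)^{2} = \left(- \frac{3}{4} + 16\right)^{2} = \left(\frac{61}{4}\right)^{2} = \frac{3721}{16}$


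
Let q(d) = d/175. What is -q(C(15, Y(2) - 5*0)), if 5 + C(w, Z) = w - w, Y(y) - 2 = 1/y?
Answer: 1/35 ≈ 0.028571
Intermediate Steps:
Y(y) = 2 + 1/y
C(w, Z) = -5 (C(w, Z) = -5 + (w - w) = -5 + 0 = -5)
q(d) = d/175 (q(d) = d*(1/175) = d/175)
-q(C(15, Y(2) - 5*0)) = -(-5)/175 = -1*(-1/35) = 1/35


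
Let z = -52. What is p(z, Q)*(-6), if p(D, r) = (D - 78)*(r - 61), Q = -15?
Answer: -59280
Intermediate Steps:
p(D, r) = (-78 + D)*(-61 + r)
p(z, Q)*(-6) = (4758 - 78*(-15) - 61*(-52) - 52*(-15))*(-6) = (4758 + 1170 + 3172 + 780)*(-6) = 9880*(-6) = -59280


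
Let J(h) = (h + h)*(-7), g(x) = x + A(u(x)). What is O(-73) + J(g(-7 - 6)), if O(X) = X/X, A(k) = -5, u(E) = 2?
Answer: 253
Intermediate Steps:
O(X) = 1
g(x) = -5 + x (g(x) = x - 5 = -5 + x)
J(h) = -14*h (J(h) = (2*h)*(-7) = -14*h)
O(-73) + J(g(-7 - 6)) = 1 - 14*(-5 + (-7 - 6)) = 1 - 14*(-5 - 13) = 1 - 14*(-18) = 1 + 252 = 253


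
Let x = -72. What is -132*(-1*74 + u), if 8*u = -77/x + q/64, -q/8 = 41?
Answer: 118019/12 ≈ 9834.9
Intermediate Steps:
q = -328 (q = -8*41 = -328)
u = -73/144 (u = (-77/(-72) - 328/64)/8 = (-77*(-1/72) - 328*1/64)/8 = (77/72 - 41/8)/8 = (⅛)*(-73/18) = -73/144 ≈ -0.50694)
-132*(-1*74 + u) = -132*(-1*74 - 73/144) = -132*(-74 - 73/144) = -132*(-10729/144) = 118019/12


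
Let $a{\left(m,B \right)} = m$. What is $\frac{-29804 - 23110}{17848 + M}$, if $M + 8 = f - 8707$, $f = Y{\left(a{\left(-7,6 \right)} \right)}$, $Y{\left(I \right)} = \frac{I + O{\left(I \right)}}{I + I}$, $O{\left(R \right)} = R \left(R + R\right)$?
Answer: $- \frac{105828}{18253} \approx -5.7978$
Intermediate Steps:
$O{\left(R \right)} = 2 R^{2}$ ($O{\left(R \right)} = R 2 R = 2 R^{2}$)
$Y{\left(I \right)} = \frac{I + 2 I^{2}}{2 I}$ ($Y{\left(I \right)} = \frac{I + 2 I^{2}}{I + I} = \frac{I + 2 I^{2}}{2 I}$)
$f = - \frac{13}{2}$ ($f = \frac{1}{2} - 7 = - \frac{13}{2} \approx -6.5$)
$M = - \frac{17443}{2}$ ($M = -8 - \frac{17427}{2} = - \frac{17443}{2} \approx -8721.5$)
$\frac{-29804 - 23110}{17848 + M} = \frac{-29804 - 23110}{17848 - \frac{17443}{2}} = - \frac{52914}{\frac{18253}{2}} = \left(-52914\right) \frac{2}{18253} = - \frac{105828}{18253}$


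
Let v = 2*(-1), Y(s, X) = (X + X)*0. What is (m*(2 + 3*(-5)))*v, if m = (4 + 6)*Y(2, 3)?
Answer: 0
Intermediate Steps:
Y(s, X) = 0 (Y(s, X) = (2*X)*0 = 0)
v = -2
m = 0 (m = (4 + 6)*0 = 10*0 = 0)
(m*(2 + 3*(-5)))*v = (0*(2 + 3*(-5)))*(-2) = (0*(2 - 15))*(-2) = (0*(-13))*(-2) = 0*(-2) = 0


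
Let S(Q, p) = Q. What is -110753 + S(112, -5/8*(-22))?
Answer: -110641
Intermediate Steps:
-110753 + S(112, -5/8*(-22)) = -110753 + 112 = -110641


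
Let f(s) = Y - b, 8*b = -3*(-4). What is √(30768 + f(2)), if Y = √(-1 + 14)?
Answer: √(123066 + 4*√13)/2 ≈ 175.41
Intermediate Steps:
b = 3/2 (b = (-3*(-4))/8 = (⅛)*12 = 3/2 ≈ 1.5000)
Y = √13 ≈ 3.6056
f(s) = -3/2 + √13 (f(s) = √13 - 1*3/2 = √13 - 3/2 = -3/2 + √13)
√(30768 + f(2)) = √(30768 + (-3/2 + √13)) = √(61533/2 + √13)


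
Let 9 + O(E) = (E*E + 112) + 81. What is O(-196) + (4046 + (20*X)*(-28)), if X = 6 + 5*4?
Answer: 28086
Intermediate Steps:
X = 26 (X = 6 + 20 = 26)
O(E) = 184 + E**2 (O(E) = -9 + ((E*E + 112) + 81) = -9 + ((E**2 + 112) + 81) = -9 + ((112 + E**2) + 81) = -9 + (193 + E**2) = 184 + E**2)
O(-196) + (4046 + (20*X)*(-28)) = (184 + (-196)**2) + (4046 + (20*26)*(-28)) = (184 + 38416) + (4046 + 520*(-28)) = 38600 + (4046 - 14560) = 38600 - 10514 = 28086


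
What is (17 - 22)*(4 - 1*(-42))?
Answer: -230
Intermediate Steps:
(17 - 22)*(4 - 1*(-42)) = -5*(4 + 42) = -5*46 = -230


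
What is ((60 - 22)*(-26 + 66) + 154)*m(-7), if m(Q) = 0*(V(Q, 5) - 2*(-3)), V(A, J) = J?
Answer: 0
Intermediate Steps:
m(Q) = 0 (m(Q) = 0*(5 - 2*(-3)) = 0*(5 + 6) = 0*11 = 0)
((60 - 22)*(-26 + 66) + 154)*m(-7) = ((60 - 22)*(-26 + 66) + 154)*0 = (38*40 + 154)*0 = (1520 + 154)*0 = 1674*0 = 0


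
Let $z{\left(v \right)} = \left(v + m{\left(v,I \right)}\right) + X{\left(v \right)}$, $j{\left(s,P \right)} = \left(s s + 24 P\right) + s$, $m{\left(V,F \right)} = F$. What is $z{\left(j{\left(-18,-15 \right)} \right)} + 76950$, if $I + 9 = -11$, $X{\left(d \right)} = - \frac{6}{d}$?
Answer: $\frac{691885}{9} \approx 76876.0$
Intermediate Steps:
$I = -20$ ($I = -9 - 11 = -20$)
$j{\left(s,P \right)} = s + s^{2} + 24 P$ ($j{\left(s,P \right)} = \left(s^{2} + 24 P\right) + s = s + s^{2} + 24 P$)
$z{\left(v \right)} = -20 + v - \frac{6}{v}$ ($z{\left(v \right)} = \left(v - 20\right) - \frac{6}{v} = \left(-20 + v\right) - \frac{6}{v} = -20 + v - \frac{6}{v}$)
$z{\left(j{\left(-18,-15 \right)} \right)} + 76950 = \left(-20 + \left(-18 + \left(-18\right)^{2} + 24 \left(-15\right)\right) - \frac{6}{-18 + \left(-18\right)^{2} + 24 \left(-15\right)}\right) + 76950 = \left(-20 - 54 - \frac{6}{-18 + 324 - 360}\right) + 76950 = \left(-20 - 54 - \frac{6}{-54}\right) + 76950 = \left(-20 - 54 - - \frac{1}{9}\right) + 76950 = \left(-20 - 54 + \frac{1}{9}\right) + 76950 = - \frac{665}{9} + 76950 = \frac{691885}{9}$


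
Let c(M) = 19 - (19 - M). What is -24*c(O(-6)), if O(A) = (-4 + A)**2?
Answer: -2400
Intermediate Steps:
c(M) = M (c(M) = 19 + (-19 + M) = M)
-24*c(O(-6)) = -24*(-4 - 6)**2 = -24*(-10)**2 = -24*100 = -2400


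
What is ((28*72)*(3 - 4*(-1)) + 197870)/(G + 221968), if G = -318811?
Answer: -211982/96843 ≈ -2.1889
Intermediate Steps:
((28*72)*(3 - 4*(-1)) + 197870)/(G + 221968) = ((28*72)*(3 - 4*(-1)) + 197870)/(-318811 + 221968) = (2016*(3 + 4) + 197870)/(-96843) = (2016*7 + 197870)*(-1/96843) = (14112 + 197870)*(-1/96843) = 211982*(-1/96843) = -211982/96843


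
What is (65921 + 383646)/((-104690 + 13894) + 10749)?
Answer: -449567/80047 ≈ -5.6163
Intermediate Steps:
(65921 + 383646)/((-104690 + 13894) + 10749) = 449567/(-90796 + 10749) = 449567/(-80047) = 449567*(-1/80047) = -449567/80047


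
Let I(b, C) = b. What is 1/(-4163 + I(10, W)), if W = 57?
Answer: -1/4153 ≈ -0.00024079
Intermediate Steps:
1/(-4163 + I(10, W)) = 1/(-4163 + 10) = 1/(-4153) = -1/4153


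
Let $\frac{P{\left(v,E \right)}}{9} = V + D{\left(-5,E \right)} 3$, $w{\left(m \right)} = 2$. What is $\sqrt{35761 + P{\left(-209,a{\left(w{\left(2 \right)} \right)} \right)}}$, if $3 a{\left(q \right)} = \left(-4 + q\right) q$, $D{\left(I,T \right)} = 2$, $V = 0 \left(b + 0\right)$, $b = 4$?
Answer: $\sqrt{35815} \approx 189.25$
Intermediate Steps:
$V = 0$ ($V = 0 \left(4 + 0\right) = 0 \cdot 4 = 0$)
$a{\left(q \right)} = \frac{q \left(-4 + q\right)}{3}$ ($a{\left(q \right)} = \frac{\left(-4 + q\right) q}{3} = \frac{q \left(-4 + q\right)}{3}$)
$P{\left(v,E \right)} = 54$ ($P{\left(v,E \right)} = 9 \left(0 + 2 \cdot 3\right) = 9 \left(0 + 6\right) = 9 \cdot 6 = 54$)
$\sqrt{35761 + P{\left(-209,a{\left(w{\left(2 \right)} \right)} \right)}} = \sqrt{35761 + 54} = \sqrt{35815}$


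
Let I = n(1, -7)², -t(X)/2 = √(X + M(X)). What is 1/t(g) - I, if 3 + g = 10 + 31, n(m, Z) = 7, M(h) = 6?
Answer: -49 - √11/44 ≈ -49.075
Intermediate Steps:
g = 38 (g = -3 + (10 + 31) = -3 + 41 = 38)
t(X) = -2*√(6 + X) (t(X) = -2*√(X + 6) = -2*√(6 + X))
I = 49 (I = 7² = 49)
1/t(g) - I = 1/(-2*√(6 + 38)) - 1*49 = 1/(-4*√11) - 49 = -√11/44 - 49 = -49 - √11/44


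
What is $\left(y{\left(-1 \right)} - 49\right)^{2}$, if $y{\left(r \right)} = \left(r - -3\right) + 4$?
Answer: $1849$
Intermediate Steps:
$y{\left(r \right)} = 7 + r$ ($y{\left(r \right)} = \left(r + 3\right) + 4 = \left(3 + r\right) + 4 = 7 + r$)
$\left(y{\left(-1 \right)} - 49\right)^{2} = \left(\left(7 - 1\right) - 49\right)^{2} = \left(6 - 49\right)^{2} = \left(-43\right)^{2} = 1849$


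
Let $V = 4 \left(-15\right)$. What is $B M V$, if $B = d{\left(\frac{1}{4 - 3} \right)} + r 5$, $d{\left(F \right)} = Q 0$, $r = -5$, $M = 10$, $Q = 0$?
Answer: $15000$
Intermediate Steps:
$d{\left(F \right)} = 0$ ($d{\left(F \right)} = 0 \cdot 0 = 0$)
$B = -25$ ($B = 0 - 25 = -25$)
$V = -60$
$B M V = \left(-25\right) 10 \left(-60\right) = \left(-250\right) \left(-60\right) = 15000$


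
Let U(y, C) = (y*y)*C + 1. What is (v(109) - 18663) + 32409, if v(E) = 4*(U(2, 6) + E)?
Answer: 14282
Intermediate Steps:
U(y, C) = 1 + C*y² (U(y, C) = y²*C + 1 = C*y² + 1 = 1 + C*y²)
v(E) = 100 + 4*E (v(E) = 4*((1 + 6*2²) + E) = 4*((1 + 6*4) + E) = 4*((1 + 24) + E) = 4*(25 + E) = 100 + 4*E)
(v(109) - 18663) + 32409 = ((100 + 4*109) - 18663) + 32409 = ((100 + 436) - 18663) + 32409 = (536 - 18663) + 32409 = -18127 + 32409 = 14282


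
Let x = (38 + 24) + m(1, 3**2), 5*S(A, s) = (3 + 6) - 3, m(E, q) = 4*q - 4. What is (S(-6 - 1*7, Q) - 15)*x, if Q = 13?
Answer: -6486/5 ≈ -1297.2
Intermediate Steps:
m(E, q) = -4 + 4*q
S(A, s) = 6/5 (S(A, s) = ((3 + 6) - 3)/5 = (9 - 3)/5 = (1/5)*6 = 6/5)
x = 94 (x = (38 + 24) + (-4 + 4*3**2) = 62 + (-4 + 4*9) = 62 + (-4 + 36) = 62 + 32 = 94)
(S(-6 - 1*7, Q) - 15)*x = (6/5 - 15)*94 = -69/5*94 = -6486/5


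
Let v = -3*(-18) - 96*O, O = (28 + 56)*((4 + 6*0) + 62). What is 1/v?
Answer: -1/532170 ≈ -1.8791e-6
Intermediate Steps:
O = 5544 (O = 84*((4 + 0) + 62) = 84*(4 + 62) = 84*66 = 5544)
v = -532170 (v = -3*(-18) - 96*5544 = 54 - 532224 = -532170)
1/v = 1/(-532170) = -1/532170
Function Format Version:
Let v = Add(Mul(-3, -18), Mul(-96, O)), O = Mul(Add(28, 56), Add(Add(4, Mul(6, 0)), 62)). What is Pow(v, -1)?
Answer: Rational(-1, 532170) ≈ -1.8791e-6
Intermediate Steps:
O = 5544 (O = Mul(84, Add(Add(4, 0), 62)) = Mul(84, Add(4, 62)) = Mul(84, 66) = 5544)
v = -532170 (v = Add(Mul(-3, -18), Mul(-96, 5544)) = Add(54, -532224) = -532170)
Pow(v, -1) = Pow(-532170, -1) = Rational(-1, 532170)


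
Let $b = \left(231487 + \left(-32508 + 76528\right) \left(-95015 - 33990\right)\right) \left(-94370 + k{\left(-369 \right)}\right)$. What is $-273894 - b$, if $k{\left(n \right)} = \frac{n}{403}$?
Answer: $- \frac{215964363065747909}{403} \approx -5.3589 \cdot 10^{14}$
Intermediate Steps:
$k{\left(n \right)} = \frac{n}{403}$ ($k{\left(n \right)} = n \frac{1}{403} = \frac{n}{403}$)
$b = \frac{215964362955368627}{403}$ ($b = \left(231487 + \left(-32508 + 76528\right) \left(-95015 - 33990\right)\right) \left(-94370 + \frac{1}{403} \left(-369\right)\right) = \left(231487 + 44020 \left(-129005\right)\right) \left(-94370 - \frac{369}{403}\right) = \left(231487 - 5678800100\right) \left(- \frac{38031479}{403}\right) = \left(-5678568613\right) \left(- \frac{38031479}{403}\right) = \frac{215964362955368627}{403} \approx 5.3589 \cdot 10^{14}$)
$-273894 - b = -273894 - \frac{215964362955368627}{403} = - \frac{215964363065747909}{403}$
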